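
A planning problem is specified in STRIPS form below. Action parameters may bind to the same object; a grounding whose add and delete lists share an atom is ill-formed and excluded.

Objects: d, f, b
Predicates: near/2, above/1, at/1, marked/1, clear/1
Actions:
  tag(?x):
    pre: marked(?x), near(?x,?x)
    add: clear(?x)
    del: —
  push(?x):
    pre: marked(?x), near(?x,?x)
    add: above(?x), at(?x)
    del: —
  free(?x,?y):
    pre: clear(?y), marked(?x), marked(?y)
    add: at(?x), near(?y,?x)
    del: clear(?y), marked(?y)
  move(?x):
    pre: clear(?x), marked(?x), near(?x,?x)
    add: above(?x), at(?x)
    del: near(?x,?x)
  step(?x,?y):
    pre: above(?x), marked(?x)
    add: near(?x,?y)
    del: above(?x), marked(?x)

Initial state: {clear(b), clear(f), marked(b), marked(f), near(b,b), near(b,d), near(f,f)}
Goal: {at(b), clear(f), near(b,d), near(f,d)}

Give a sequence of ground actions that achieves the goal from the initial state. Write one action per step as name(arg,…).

1. push(f)  →  {above(f), at(f), clear(b), clear(f), marked(b), marked(f), near(b,b), near(b,d), near(f,f)}
2. push(b)  →  {above(b), above(f), at(b), at(f), clear(b), clear(f), marked(b), marked(f), near(b,b), near(b,d), near(f,f)}
3. step(f,d)  →  {above(b), at(b), at(f), clear(b), clear(f), marked(b), near(b,b), near(b,d), near(f,d), near(f,f)}

push(f); push(b); step(f,d)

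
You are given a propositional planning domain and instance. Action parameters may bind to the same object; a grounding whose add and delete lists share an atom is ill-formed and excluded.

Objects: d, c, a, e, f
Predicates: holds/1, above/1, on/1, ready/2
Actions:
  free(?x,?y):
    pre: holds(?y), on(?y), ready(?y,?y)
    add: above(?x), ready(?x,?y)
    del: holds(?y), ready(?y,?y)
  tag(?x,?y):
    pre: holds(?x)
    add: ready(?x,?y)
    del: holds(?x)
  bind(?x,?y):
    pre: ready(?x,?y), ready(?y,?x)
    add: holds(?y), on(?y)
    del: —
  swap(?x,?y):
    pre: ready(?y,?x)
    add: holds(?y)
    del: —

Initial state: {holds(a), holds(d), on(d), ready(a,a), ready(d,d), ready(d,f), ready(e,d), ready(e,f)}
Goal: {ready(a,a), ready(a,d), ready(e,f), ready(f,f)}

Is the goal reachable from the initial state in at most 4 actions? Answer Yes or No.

Yes

1. free(f,d)  →  {above(f), holds(a), on(d), ready(a,a), ready(d,f), ready(e,d), ready(e,f), ready(f,d)}
2. tag(a,d)  →  {above(f), on(d), ready(a,a), ready(a,d), ready(d,f), ready(e,d), ready(e,f), ready(f,d)}
3. bind(d,f)  →  {above(f), holds(f), on(d), on(f), ready(a,a), ready(a,d), ready(d,f), ready(e,d), ready(e,f), ready(f,d)}
4. tag(f,f)  →  {above(f), on(d), on(f), ready(a,a), ready(a,d), ready(d,f), ready(e,d), ready(e,f), ready(f,d), ready(f,f)}
optimal plan length = 4; 4 ≤ 4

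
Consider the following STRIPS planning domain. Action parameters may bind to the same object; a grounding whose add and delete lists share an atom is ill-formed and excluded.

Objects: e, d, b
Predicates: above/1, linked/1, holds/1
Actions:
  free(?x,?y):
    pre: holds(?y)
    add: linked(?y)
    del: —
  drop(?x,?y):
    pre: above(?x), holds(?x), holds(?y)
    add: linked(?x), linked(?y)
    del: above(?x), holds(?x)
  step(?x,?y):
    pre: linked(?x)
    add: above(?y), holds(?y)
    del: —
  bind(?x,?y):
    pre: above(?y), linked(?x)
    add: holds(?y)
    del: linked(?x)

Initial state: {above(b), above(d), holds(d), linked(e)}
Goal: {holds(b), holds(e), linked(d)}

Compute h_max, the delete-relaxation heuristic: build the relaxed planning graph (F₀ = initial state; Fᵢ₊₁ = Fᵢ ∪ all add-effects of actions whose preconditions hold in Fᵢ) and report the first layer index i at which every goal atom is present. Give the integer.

F0 = init (4 atoms)
F1 = F0 ∪ {above(e), holds(b), holds(e), linked(d)}  (8 atoms)
goal ⊆ F1  ⇒  h_max = 1

1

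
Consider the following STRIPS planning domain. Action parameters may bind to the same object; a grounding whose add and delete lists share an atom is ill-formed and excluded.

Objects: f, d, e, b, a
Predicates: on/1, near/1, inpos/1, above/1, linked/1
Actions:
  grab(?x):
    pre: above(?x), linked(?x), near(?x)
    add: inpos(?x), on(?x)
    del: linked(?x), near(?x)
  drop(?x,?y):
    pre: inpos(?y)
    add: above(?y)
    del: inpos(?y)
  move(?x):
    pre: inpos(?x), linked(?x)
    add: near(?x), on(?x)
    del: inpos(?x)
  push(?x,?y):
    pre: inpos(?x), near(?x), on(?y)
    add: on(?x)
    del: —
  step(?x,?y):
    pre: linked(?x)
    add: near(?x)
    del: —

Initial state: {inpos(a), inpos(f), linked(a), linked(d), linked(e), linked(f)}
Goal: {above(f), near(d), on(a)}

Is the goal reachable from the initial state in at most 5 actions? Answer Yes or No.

Yes

1. drop(f,f)  →  {above(f), inpos(a), linked(a), linked(d), linked(e), linked(f)}
2. move(a)  →  {above(f), linked(a), linked(d), linked(e), linked(f), near(a), on(a)}
3. step(d,f)  →  {above(f), linked(a), linked(d), linked(e), linked(f), near(a), near(d), on(a)}
optimal plan length = 3; 3 ≤ 5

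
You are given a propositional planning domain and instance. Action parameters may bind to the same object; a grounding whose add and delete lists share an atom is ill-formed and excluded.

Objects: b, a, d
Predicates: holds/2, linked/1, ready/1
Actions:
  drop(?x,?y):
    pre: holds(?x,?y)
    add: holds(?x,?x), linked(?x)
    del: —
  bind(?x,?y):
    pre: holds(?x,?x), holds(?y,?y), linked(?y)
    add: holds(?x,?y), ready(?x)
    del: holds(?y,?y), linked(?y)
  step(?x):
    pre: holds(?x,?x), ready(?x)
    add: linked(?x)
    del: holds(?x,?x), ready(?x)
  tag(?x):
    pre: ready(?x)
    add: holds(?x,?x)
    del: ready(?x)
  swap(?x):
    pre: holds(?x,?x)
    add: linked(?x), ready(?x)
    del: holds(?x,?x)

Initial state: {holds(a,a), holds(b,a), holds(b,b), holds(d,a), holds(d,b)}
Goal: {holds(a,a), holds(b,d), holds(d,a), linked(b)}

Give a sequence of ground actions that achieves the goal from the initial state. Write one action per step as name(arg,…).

drop(b,b); drop(d,b); bind(b,d)

1. drop(b,b)  →  {holds(a,a), holds(b,a), holds(b,b), holds(d,a), holds(d,b), linked(b)}
2. drop(d,b)  →  {holds(a,a), holds(b,a), holds(b,b), holds(d,a), holds(d,b), holds(d,d), linked(b), linked(d)}
3. bind(b,d)  →  {holds(a,a), holds(b,a), holds(b,b), holds(b,d), holds(d,a), holds(d,b), linked(b), ready(b)}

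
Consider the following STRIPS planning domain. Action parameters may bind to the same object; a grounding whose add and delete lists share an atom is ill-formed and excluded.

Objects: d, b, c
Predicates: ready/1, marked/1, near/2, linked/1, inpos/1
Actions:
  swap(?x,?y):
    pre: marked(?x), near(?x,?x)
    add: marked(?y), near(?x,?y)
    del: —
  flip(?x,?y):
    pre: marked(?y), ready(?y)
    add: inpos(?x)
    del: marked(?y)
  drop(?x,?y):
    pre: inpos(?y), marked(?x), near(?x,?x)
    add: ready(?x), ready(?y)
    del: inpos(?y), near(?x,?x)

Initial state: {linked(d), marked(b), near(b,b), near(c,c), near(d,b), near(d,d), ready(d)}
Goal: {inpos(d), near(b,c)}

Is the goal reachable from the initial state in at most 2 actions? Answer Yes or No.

No

1. swap(b,d)  →  {linked(d), marked(b), marked(d), near(b,b), near(b,d), near(c,c), near(d,b), near(d,d), ready(d)}
2. swap(b,c)  →  {linked(d), marked(b), marked(c), marked(d), near(b,b), near(b,c), near(b,d), near(c,c), near(d,b), near(d,d), ready(d)}
3. flip(d,d)  →  {inpos(d), linked(d), marked(b), marked(c), near(b,b), near(b,c), near(b,d), near(c,c), near(d,b), near(d,d), ready(d)}
optimal plan length = 3; 3 > 2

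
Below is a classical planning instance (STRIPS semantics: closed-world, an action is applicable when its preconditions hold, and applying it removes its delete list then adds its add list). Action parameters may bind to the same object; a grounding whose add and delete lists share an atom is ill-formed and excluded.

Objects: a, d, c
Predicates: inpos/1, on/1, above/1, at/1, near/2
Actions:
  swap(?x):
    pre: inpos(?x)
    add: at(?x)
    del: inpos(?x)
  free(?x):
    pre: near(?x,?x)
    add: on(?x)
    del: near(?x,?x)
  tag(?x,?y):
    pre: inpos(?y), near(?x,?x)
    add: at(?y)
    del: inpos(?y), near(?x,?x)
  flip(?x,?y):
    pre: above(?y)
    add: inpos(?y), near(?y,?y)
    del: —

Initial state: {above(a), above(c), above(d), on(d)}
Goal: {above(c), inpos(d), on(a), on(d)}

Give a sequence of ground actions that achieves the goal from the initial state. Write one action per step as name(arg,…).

1. flip(a,a)  →  {above(a), above(c), above(d), inpos(a), near(a,a), on(d)}
2. free(a)  →  {above(a), above(c), above(d), inpos(a), on(a), on(d)}
3. flip(a,d)  →  {above(a), above(c), above(d), inpos(a), inpos(d), near(d,d), on(a), on(d)}

flip(a,a); free(a); flip(a,d)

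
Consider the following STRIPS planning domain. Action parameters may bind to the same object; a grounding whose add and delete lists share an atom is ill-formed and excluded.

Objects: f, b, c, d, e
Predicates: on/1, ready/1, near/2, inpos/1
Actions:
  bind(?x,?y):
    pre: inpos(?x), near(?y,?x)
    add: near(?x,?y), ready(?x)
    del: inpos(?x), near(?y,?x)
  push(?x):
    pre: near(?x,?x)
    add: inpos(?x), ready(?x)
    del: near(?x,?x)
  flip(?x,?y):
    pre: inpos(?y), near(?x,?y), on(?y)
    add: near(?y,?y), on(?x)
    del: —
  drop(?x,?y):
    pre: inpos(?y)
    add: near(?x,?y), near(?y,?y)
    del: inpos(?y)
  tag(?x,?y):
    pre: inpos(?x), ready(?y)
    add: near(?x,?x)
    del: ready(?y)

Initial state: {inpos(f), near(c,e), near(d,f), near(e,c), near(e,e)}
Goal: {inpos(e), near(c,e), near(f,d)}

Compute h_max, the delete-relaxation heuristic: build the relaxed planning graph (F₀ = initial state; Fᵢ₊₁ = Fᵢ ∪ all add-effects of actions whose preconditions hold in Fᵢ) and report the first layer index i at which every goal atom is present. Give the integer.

F0 = init (5 atoms)
F1 = F0 ∪ {inpos(e), near(b,f), near(c,f), near(e,f), near(f,d), near(f,f), ready(e), ready(f)}  (13 atoms)
goal ⊆ F1  ⇒  h_max = 1

1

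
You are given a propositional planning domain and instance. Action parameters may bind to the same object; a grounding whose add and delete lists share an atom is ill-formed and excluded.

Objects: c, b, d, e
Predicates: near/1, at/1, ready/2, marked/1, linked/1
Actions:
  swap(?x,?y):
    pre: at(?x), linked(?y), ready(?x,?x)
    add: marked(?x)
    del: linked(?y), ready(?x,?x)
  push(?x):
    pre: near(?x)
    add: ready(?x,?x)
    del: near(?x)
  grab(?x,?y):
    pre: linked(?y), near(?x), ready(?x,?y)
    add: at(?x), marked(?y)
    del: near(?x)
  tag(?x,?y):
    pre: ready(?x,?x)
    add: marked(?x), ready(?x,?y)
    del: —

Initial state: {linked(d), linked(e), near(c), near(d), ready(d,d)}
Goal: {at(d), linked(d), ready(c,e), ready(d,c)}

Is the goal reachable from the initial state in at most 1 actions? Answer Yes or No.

No

1. push(c)  →  {linked(d), linked(e), near(d), ready(c,c), ready(d,d)}
2. grab(d,d)  →  {at(d), linked(d), linked(e), marked(d), ready(c,c), ready(d,d)}
3. tag(c,e)  →  {at(d), linked(d), linked(e), marked(c), marked(d), ready(c,c), ready(c,e), ready(d,d)}
4. tag(d,c)  →  {at(d), linked(d), linked(e), marked(c), marked(d), ready(c,c), ready(c,e), ready(d,c), ready(d,d)}
optimal plan length = 4; 4 > 1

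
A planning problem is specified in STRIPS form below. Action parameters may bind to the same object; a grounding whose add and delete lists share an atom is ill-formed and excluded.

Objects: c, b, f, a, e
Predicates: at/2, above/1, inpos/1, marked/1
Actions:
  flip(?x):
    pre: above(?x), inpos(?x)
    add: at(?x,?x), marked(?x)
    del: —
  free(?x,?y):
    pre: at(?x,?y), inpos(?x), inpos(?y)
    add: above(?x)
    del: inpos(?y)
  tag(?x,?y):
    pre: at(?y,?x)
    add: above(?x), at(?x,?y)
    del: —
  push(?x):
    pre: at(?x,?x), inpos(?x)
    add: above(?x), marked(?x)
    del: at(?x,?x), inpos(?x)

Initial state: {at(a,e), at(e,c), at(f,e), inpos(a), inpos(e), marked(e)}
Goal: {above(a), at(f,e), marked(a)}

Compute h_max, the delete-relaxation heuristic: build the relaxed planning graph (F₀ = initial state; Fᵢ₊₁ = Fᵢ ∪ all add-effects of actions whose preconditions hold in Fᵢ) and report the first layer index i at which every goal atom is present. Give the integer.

2

F0 = init (6 atoms)
F1 = F0 ∪ {above(a), above(c), above(e), at(c,e), at(e,a), at(e,f)}  (12 atoms)
F2 = F1 ∪ {above(f), at(a,a), at(e,e), marked(a)}  (16 atoms)
goal ⊆ F2  ⇒  h_max = 2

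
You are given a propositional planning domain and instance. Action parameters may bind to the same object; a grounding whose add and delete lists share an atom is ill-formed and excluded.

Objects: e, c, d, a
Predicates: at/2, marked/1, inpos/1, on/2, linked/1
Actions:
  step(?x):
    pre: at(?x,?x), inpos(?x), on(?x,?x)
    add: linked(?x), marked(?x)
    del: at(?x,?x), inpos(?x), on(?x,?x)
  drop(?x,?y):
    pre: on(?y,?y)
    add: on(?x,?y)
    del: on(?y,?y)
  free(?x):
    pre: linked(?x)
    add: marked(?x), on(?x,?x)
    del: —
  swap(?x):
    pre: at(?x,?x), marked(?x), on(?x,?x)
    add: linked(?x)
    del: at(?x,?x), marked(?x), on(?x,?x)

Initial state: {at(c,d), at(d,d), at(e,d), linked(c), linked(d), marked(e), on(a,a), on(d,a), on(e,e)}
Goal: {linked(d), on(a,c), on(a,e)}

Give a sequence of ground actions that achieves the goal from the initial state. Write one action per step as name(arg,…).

drop(a,e); free(c); drop(a,c)

1. drop(a,e)  →  {at(c,d), at(d,d), at(e,d), linked(c), linked(d), marked(e), on(a,a), on(a,e), on(d,a)}
2. free(c)  →  {at(c,d), at(d,d), at(e,d), linked(c), linked(d), marked(c), marked(e), on(a,a), on(a,e), on(c,c), on(d,a)}
3. drop(a,c)  →  {at(c,d), at(d,d), at(e,d), linked(c), linked(d), marked(c), marked(e), on(a,a), on(a,c), on(a,e), on(d,a)}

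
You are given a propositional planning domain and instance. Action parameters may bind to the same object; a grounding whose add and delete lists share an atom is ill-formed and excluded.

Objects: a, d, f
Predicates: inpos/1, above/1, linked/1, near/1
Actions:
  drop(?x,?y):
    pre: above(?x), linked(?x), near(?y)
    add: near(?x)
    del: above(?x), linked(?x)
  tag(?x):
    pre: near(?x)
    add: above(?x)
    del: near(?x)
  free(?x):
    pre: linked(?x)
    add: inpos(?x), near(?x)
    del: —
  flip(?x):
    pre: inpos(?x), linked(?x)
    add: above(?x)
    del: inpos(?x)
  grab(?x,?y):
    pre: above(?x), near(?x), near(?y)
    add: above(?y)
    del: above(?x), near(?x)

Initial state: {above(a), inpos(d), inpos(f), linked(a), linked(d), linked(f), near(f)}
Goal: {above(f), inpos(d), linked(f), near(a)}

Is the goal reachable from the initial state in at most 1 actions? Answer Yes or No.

1. drop(a,f)  →  {inpos(d), inpos(f), linked(d), linked(f), near(a), near(f)}
2. tag(f)  →  {above(f), inpos(d), inpos(f), linked(d), linked(f), near(a)}
optimal plan length = 2; 2 > 1

No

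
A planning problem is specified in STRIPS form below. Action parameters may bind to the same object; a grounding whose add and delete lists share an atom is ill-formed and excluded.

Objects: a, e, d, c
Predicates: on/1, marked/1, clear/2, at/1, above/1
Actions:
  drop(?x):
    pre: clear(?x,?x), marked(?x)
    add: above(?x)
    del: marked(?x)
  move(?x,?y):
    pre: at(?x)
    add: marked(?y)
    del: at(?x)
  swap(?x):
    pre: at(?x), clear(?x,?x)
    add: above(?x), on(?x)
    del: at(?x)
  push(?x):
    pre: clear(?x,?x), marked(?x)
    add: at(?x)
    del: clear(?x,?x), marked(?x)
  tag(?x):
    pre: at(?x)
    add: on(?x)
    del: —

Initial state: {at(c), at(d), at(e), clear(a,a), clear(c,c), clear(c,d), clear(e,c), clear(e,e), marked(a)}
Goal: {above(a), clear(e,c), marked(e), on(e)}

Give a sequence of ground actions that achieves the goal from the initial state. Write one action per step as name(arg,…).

drop(a); move(d,e); swap(e)

1. drop(a)  →  {above(a), at(c), at(d), at(e), clear(a,a), clear(c,c), clear(c,d), clear(e,c), clear(e,e)}
2. move(d,e)  →  {above(a), at(c), at(e), clear(a,a), clear(c,c), clear(c,d), clear(e,c), clear(e,e), marked(e)}
3. swap(e)  →  {above(a), above(e), at(c), clear(a,a), clear(c,c), clear(c,d), clear(e,c), clear(e,e), marked(e), on(e)}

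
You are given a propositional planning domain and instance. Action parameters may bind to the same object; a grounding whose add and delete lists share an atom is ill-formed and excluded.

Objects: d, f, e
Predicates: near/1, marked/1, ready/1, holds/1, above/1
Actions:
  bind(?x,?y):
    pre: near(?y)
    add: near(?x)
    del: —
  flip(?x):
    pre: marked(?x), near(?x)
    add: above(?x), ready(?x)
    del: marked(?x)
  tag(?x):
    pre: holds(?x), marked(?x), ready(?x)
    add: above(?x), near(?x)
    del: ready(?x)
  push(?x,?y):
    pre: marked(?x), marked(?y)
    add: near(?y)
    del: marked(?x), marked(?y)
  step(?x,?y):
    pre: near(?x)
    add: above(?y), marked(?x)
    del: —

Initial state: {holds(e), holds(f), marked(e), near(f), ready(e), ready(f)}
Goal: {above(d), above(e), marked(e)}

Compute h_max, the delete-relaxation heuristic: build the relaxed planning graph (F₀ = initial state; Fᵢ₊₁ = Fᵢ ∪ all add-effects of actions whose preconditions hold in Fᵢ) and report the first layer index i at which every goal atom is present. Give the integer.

1

F0 = init (6 atoms)
F1 = F0 ∪ {above(d), above(e), above(f), marked(f), near(d), near(e)}  (12 atoms)
goal ⊆ F1  ⇒  h_max = 1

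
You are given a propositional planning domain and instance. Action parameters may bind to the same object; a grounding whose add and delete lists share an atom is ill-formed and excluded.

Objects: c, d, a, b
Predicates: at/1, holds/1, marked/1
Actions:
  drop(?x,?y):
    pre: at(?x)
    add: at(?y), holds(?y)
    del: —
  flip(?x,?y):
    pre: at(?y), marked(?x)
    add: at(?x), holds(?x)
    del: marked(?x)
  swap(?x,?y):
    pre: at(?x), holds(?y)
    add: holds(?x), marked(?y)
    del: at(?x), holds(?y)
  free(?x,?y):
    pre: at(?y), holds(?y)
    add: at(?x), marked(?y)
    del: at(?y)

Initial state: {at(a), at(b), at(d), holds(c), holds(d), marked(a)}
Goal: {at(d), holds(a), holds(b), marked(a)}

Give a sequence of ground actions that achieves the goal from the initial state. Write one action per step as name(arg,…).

drop(d,a); drop(d,b)

1. drop(d,a)  →  {at(a), at(b), at(d), holds(a), holds(c), holds(d), marked(a)}
2. drop(d,b)  →  {at(a), at(b), at(d), holds(a), holds(b), holds(c), holds(d), marked(a)}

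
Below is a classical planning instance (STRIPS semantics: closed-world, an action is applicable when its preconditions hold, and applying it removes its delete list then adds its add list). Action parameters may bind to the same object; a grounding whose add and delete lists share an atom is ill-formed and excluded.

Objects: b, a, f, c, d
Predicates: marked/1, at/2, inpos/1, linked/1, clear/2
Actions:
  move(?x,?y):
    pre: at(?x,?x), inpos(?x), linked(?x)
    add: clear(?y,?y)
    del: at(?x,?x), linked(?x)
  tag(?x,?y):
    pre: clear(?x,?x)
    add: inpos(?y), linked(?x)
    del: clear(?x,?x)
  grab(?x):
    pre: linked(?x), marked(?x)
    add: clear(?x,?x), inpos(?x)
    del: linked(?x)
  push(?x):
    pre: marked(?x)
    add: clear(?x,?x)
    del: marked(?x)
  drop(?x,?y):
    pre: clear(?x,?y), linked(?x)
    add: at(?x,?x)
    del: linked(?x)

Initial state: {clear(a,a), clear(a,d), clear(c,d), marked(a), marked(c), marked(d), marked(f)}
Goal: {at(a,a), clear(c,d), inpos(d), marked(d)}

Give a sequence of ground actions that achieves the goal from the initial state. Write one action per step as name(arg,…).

tag(a,d); drop(a,d)

1. tag(a,d)  →  {clear(a,d), clear(c,d), inpos(d), linked(a), marked(a), marked(c), marked(d), marked(f)}
2. drop(a,d)  →  {at(a,a), clear(a,d), clear(c,d), inpos(d), marked(a), marked(c), marked(d), marked(f)}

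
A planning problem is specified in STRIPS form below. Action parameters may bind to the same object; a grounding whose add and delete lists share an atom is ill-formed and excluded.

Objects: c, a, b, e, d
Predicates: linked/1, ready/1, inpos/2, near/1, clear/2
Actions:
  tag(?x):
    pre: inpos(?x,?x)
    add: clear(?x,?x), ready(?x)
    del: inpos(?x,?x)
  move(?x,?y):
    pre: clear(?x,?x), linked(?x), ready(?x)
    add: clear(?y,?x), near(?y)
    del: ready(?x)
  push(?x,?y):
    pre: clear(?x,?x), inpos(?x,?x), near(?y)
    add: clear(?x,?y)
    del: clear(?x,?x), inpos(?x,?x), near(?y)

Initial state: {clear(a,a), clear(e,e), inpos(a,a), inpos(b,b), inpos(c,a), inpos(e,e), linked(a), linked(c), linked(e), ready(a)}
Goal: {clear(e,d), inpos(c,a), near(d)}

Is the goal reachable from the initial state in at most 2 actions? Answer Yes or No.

1. move(a,d)  →  {clear(a,a), clear(d,a), clear(e,e), inpos(a,a), inpos(b,b), inpos(c,a), inpos(e,e), linked(a), linked(c), linked(e), near(d)}
2. tag(a)  →  {clear(a,a), clear(d,a), clear(e,e), inpos(b,b), inpos(c,a), inpos(e,e), linked(a), linked(c), linked(e), near(d), ready(a)}
3. push(e,d)  →  {clear(a,a), clear(d,a), clear(e,d), inpos(b,b), inpos(c,a), linked(a), linked(c), linked(e), ready(a)}
4. move(a,d)  →  {clear(a,a), clear(d,a), clear(e,d), inpos(b,b), inpos(c,a), linked(a), linked(c), linked(e), near(d)}
optimal plan length = 4; 4 > 2

No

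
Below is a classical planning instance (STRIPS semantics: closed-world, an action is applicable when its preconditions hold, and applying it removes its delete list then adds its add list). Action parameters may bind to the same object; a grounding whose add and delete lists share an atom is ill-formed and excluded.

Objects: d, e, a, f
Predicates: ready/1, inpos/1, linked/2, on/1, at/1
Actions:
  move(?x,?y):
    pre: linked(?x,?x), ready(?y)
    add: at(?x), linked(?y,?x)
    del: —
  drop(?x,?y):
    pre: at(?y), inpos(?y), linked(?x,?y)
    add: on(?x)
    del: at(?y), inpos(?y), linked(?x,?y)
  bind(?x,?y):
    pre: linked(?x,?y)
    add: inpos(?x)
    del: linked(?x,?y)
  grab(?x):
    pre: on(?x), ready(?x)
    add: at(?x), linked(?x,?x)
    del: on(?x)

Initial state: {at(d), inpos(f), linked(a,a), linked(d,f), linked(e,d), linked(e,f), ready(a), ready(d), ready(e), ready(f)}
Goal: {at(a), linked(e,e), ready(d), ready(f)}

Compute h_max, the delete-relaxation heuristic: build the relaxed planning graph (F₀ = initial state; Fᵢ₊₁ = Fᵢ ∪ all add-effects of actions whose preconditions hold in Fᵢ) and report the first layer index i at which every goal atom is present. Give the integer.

3

F0 = init (10 atoms)
F1 = F0 ∪ {at(a), inpos(a), inpos(d), inpos(e), linked(d,a), linked(e,a), linked(f,a)}  (17 atoms)
F2 = F1 ∪ {on(a), on(d), on(e), on(f)}  (21 atoms)
F3 = F2 ∪ {at(e), at(f), linked(d,d), linked(e,e), linked(f,f)}  (26 atoms)
goal ⊆ F3  ⇒  h_max = 3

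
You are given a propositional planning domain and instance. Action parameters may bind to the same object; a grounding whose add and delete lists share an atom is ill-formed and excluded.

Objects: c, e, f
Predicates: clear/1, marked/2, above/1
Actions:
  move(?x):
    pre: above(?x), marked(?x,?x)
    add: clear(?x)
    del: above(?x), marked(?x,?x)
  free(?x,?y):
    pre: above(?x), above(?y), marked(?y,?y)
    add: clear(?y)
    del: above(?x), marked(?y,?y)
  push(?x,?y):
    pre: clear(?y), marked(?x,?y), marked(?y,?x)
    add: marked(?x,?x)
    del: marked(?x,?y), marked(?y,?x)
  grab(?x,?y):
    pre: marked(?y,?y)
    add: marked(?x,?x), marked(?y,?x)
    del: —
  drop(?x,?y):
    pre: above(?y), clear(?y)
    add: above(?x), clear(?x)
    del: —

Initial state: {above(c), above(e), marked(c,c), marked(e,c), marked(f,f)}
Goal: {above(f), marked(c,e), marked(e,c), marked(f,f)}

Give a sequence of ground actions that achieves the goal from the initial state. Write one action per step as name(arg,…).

grab(e,c); free(c,e); drop(f,e)

1. grab(e,c)  →  {above(c), above(e), marked(c,c), marked(c,e), marked(e,c), marked(e,e), marked(f,f)}
2. free(c,e)  →  {above(e), clear(e), marked(c,c), marked(c,e), marked(e,c), marked(f,f)}
3. drop(f,e)  →  {above(e), above(f), clear(e), clear(f), marked(c,c), marked(c,e), marked(e,c), marked(f,f)}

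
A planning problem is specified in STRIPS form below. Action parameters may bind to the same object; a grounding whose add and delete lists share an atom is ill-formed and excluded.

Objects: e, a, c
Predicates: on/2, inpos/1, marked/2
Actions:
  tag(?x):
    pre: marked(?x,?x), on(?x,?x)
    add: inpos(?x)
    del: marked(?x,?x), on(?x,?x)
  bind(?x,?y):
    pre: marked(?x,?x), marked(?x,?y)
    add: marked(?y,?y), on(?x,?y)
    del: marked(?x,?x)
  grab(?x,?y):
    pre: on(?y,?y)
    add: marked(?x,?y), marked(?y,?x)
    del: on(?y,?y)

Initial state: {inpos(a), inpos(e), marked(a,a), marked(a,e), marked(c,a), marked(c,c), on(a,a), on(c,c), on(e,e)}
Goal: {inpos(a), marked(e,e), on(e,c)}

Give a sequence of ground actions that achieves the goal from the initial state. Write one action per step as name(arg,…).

bind(a,e); grab(e,c); bind(e,c); bind(c,e)

1. bind(a,e)  →  {inpos(a), inpos(e), marked(a,e), marked(c,a), marked(c,c), marked(e,e), on(a,a), on(a,e), on(c,c), on(e,e)}
2. grab(e,c)  →  {inpos(a), inpos(e), marked(a,e), marked(c,a), marked(c,c), marked(c,e), marked(e,c), marked(e,e), on(a,a), on(a,e), on(e,e)}
3. bind(e,c)  →  {inpos(a), inpos(e), marked(a,e), marked(c,a), marked(c,c), marked(c,e), marked(e,c), on(a,a), on(a,e), on(e,c), on(e,e)}
4. bind(c,e)  →  {inpos(a), inpos(e), marked(a,e), marked(c,a), marked(c,e), marked(e,c), marked(e,e), on(a,a), on(a,e), on(c,e), on(e,c), on(e,e)}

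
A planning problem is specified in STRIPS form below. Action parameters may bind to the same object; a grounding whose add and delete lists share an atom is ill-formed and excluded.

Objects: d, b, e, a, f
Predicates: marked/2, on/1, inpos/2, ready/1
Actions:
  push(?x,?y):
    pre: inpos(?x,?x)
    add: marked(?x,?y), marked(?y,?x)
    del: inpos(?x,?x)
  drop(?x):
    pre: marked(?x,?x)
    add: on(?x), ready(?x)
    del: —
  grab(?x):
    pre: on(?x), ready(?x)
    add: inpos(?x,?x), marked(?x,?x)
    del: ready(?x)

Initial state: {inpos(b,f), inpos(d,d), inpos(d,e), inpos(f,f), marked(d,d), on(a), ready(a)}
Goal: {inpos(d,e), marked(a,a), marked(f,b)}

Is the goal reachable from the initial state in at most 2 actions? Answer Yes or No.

1. push(f,b)  →  {inpos(b,f), inpos(d,d), inpos(d,e), marked(b,f), marked(d,d), marked(f,b), on(a), ready(a)}
2. grab(a)  →  {inpos(a,a), inpos(b,f), inpos(d,d), inpos(d,e), marked(a,a), marked(b,f), marked(d,d), marked(f,b), on(a)}
optimal plan length = 2; 2 ≤ 2

Yes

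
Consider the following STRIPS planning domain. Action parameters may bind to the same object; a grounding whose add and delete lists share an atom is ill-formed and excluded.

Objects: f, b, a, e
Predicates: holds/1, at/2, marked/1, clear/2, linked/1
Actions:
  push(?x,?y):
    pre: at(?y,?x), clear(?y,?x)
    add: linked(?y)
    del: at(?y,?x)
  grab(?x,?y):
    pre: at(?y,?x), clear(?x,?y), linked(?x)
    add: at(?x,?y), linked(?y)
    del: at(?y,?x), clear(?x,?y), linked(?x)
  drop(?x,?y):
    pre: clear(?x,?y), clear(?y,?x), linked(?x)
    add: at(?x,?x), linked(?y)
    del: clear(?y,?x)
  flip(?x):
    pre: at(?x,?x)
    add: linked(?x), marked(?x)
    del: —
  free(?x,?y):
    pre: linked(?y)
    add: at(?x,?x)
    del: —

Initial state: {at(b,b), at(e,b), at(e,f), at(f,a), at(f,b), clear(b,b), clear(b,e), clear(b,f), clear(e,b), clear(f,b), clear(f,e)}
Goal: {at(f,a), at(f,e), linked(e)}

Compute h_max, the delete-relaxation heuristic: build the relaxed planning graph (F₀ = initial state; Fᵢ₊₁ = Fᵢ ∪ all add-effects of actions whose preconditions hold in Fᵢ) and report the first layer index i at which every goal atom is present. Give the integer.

F0 = init (11 atoms)
F1 = F0 ∪ {linked(b), linked(e), linked(f), marked(b)}  (15 atoms)
F2 = F1 ∪ {at(a,a), at(b,e), at(b,f), at(e,e), at(f,e), at(f,f)}  (21 atoms)
goal ⊆ F2  ⇒  h_max = 2

2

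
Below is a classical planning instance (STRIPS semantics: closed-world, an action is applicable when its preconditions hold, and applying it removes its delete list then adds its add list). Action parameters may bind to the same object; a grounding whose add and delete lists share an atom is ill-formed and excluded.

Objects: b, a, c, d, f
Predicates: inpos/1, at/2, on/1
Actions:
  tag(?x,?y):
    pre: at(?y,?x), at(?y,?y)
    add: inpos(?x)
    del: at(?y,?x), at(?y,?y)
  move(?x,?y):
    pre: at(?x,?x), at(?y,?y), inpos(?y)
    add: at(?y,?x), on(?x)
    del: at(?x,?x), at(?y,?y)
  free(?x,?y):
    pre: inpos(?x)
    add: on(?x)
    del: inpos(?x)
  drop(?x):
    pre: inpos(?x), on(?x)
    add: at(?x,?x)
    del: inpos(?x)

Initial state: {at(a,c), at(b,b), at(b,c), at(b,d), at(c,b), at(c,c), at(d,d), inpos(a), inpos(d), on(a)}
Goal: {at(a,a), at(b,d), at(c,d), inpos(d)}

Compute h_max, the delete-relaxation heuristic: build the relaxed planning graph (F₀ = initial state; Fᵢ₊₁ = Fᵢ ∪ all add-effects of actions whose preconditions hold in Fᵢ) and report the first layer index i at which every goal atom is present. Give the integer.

F0 = init (10 atoms)
F1 = F0 ∪ {at(a,a), at(d,b), at(d,c), inpos(b), inpos(c), on(b), on(c), on(d)}  (18 atoms)
F2 = F1 ∪ {at(a,b), at(a,d), at(b,a), at(c,a), at(c,d), at(d,a)}  (24 atoms)
goal ⊆ F2  ⇒  h_max = 2

2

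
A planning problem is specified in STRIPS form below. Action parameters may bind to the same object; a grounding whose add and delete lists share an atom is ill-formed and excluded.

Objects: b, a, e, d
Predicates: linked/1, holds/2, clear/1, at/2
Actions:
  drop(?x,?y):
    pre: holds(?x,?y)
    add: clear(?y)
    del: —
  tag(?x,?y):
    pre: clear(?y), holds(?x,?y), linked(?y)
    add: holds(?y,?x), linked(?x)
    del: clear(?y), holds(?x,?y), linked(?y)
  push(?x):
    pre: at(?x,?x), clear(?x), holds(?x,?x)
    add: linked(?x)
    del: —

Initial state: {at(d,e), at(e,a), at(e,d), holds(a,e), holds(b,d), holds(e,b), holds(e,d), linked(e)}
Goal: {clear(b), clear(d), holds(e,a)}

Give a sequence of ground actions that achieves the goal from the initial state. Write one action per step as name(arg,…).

1. drop(b,d)  →  {at(d,e), at(e,a), at(e,d), clear(d), holds(a,e), holds(b,d), holds(e,b), holds(e,d), linked(e)}
2. drop(a,e)  →  {at(d,e), at(e,a), at(e,d), clear(d), clear(e), holds(a,e), holds(b,d), holds(e,b), holds(e,d), linked(e)}
3. drop(e,b)  →  {at(d,e), at(e,a), at(e,d), clear(b), clear(d), clear(e), holds(a,e), holds(b,d), holds(e,b), holds(e,d), linked(e)}
4. tag(a,e)  →  {at(d,e), at(e,a), at(e,d), clear(b), clear(d), holds(b,d), holds(e,a), holds(e,b), holds(e,d), linked(a)}

drop(b,d); drop(a,e); drop(e,b); tag(a,e)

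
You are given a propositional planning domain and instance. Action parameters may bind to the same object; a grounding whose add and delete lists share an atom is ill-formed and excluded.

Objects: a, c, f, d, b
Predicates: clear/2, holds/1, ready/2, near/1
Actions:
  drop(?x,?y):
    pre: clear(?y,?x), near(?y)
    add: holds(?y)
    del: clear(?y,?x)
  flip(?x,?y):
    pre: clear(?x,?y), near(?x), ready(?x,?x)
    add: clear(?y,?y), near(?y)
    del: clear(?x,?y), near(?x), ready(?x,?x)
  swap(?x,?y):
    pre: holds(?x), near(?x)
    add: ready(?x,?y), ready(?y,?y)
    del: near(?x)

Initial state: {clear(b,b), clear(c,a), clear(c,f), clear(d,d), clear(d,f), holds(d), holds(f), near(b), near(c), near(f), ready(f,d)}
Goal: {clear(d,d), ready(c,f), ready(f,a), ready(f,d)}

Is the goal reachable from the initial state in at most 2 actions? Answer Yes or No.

1. drop(a,c)  →  {clear(b,b), clear(c,f), clear(d,d), clear(d,f), holds(c), holds(d), holds(f), near(b), near(c), near(f), ready(f,d)}
2. swap(c,f)  →  {clear(b,b), clear(c,f), clear(d,d), clear(d,f), holds(c), holds(d), holds(f), near(b), near(f), ready(c,f), ready(f,d), ready(f,f)}
3. swap(f,a)  →  {clear(b,b), clear(c,f), clear(d,d), clear(d,f), holds(c), holds(d), holds(f), near(b), ready(a,a), ready(c,f), ready(f,a), ready(f,d), ready(f,f)}
optimal plan length = 3; 3 > 2

No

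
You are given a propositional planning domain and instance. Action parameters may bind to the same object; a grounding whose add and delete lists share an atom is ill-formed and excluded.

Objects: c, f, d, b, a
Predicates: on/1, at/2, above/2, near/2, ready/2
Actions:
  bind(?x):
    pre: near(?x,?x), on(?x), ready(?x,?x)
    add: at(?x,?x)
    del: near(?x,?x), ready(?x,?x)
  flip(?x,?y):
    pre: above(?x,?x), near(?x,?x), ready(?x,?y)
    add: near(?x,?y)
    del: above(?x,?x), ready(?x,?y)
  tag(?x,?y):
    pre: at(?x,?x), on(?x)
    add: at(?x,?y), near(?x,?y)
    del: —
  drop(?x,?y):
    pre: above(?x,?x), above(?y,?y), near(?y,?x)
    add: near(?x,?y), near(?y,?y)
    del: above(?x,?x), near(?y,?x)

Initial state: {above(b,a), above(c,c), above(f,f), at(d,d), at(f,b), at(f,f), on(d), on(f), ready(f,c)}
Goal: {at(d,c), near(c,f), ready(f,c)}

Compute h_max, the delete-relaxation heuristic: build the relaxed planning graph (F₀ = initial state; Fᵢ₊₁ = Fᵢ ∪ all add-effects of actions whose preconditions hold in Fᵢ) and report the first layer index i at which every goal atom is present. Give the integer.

F0 = init (9 atoms)
F1 = F0 ∪ {at(d,a), at(d,b), at(d,c), at(d,f), at(f,a), at(f,c), at(f,d), near(d,a), near(d,b), near(d,c), near(d,d), near(d,f), near(f,a), near(f,b), near(f,c), near(f,d), near(f,f)}  (26 atoms)
F2 = F1 ∪ {near(c,f)}  (27 atoms)
goal ⊆ F2  ⇒  h_max = 2

2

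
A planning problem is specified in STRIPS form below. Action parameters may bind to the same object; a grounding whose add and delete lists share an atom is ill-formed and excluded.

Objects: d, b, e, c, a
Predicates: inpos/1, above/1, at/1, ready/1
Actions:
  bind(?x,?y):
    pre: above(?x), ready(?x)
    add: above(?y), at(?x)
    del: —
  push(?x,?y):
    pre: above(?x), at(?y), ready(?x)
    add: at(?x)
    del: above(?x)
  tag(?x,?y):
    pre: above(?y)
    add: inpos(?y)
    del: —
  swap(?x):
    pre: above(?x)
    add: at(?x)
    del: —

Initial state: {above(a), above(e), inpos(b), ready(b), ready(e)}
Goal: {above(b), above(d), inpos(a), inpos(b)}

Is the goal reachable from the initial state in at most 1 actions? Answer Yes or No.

No

1. bind(e,d)  →  {above(a), above(d), above(e), at(e), inpos(b), ready(b), ready(e)}
2. bind(e,b)  →  {above(a), above(b), above(d), above(e), at(e), inpos(b), ready(b), ready(e)}
3. tag(d,a)  →  {above(a), above(b), above(d), above(e), at(e), inpos(a), inpos(b), ready(b), ready(e)}
optimal plan length = 3; 3 > 1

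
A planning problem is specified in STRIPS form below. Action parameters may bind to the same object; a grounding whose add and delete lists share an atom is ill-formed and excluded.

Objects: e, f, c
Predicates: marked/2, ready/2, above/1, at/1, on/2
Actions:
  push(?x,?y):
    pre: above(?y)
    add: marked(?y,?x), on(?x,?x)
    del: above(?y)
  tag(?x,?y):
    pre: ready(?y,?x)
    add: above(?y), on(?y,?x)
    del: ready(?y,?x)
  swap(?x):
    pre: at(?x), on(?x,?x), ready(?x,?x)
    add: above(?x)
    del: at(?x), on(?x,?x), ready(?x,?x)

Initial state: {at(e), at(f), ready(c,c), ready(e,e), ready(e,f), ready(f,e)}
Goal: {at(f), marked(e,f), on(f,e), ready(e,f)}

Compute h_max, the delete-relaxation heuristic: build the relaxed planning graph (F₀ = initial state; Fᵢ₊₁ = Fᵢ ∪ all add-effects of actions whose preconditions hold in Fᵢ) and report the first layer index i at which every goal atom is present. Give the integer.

F0 = init (6 atoms)
F1 = F0 ∪ {above(c), above(e), above(f), on(c,c), on(e,e), on(e,f), on(f,e)}  (13 atoms)
F2 = F1 ∪ {marked(c,c), marked(c,e), marked(c,f), marked(e,c), marked(e,e), marked(e,f), marked(f,c), marked(f,e), marked(f,f), on(f,f)}  (23 atoms)
goal ⊆ F2  ⇒  h_max = 2

2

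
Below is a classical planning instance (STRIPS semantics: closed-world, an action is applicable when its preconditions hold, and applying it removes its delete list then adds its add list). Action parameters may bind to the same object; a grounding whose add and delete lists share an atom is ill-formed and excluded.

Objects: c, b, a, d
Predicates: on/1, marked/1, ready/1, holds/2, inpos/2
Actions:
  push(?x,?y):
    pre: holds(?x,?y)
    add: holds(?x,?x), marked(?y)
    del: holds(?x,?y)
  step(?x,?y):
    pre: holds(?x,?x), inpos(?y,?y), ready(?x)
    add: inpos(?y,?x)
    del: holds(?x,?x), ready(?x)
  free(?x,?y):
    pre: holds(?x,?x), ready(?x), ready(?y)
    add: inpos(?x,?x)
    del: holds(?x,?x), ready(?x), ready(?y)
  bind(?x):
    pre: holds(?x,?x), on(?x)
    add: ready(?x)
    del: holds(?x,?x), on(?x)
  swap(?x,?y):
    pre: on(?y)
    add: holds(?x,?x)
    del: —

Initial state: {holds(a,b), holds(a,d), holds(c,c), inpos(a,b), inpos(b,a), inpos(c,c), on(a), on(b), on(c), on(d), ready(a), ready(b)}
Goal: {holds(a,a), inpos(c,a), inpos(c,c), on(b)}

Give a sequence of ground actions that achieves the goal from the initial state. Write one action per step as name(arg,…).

push(a,b); step(a,c); push(a,d)

1. push(a,b)  →  {holds(a,a), holds(a,d), holds(c,c), inpos(a,b), inpos(b,a), inpos(c,c), marked(b), on(a), on(b), on(c), on(d), ready(a), ready(b)}
2. step(a,c)  →  {holds(a,d), holds(c,c), inpos(a,b), inpos(b,a), inpos(c,a), inpos(c,c), marked(b), on(a), on(b), on(c), on(d), ready(b)}
3. push(a,d)  →  {holds(a,a), holds(c,c), inpos(a,b), inpos(b,a), inpos(c,a), inpos(c,c), marked(b), marked(d), on(a), on(b), on(c), on(d), ready(b)}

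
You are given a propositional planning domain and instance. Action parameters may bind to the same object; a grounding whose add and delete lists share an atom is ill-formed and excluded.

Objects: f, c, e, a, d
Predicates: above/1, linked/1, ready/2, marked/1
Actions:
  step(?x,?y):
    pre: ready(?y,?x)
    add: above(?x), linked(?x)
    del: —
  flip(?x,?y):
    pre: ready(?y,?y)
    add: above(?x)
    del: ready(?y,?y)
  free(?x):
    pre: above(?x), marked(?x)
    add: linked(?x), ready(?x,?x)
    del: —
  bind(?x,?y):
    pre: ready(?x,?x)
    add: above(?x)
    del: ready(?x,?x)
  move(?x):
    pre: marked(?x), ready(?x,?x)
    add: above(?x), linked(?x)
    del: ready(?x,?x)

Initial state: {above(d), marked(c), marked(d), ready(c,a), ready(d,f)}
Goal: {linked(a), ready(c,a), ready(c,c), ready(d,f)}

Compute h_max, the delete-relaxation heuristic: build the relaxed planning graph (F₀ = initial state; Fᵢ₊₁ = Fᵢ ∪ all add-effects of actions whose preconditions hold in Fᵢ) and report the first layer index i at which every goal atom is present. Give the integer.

F0 = init (5 atoms)
F1 = F0 ∪ {above(a), above(f), linked(a), linked(d), linked(f), ready(d,d)}  (11 atoms)
F2 = F1 ∪ {above(c), above(e)}  (13 atoms)
F3 = F2 ∪ {linked(c), ready(c,c)}  (15 atoms)
goal ⊆ F3  ⇒  h_max = 3

3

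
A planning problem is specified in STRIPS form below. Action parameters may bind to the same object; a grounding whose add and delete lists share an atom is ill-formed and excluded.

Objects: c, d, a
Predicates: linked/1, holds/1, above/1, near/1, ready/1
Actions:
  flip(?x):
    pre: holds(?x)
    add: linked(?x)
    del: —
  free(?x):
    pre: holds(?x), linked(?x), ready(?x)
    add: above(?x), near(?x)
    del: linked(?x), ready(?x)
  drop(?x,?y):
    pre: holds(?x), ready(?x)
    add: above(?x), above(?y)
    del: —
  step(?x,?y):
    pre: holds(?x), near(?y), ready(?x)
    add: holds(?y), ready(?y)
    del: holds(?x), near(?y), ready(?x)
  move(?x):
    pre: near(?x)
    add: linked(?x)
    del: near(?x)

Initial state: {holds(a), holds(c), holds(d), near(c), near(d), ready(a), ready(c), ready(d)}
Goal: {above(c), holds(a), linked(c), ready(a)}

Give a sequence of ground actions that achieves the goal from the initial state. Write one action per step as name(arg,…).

flip(c); drop(c,c)

1. flip(c)  →  {holds(a), holds(c), holds(d), linked(c), near(c), near(d), ready(a), ready(c), ready(d)}
2. drop(c,c)  →  {above(c), holds(a), holds(c), holds(d), linked(c), near(c), near(d), ready(a), ready(c), ready(d)}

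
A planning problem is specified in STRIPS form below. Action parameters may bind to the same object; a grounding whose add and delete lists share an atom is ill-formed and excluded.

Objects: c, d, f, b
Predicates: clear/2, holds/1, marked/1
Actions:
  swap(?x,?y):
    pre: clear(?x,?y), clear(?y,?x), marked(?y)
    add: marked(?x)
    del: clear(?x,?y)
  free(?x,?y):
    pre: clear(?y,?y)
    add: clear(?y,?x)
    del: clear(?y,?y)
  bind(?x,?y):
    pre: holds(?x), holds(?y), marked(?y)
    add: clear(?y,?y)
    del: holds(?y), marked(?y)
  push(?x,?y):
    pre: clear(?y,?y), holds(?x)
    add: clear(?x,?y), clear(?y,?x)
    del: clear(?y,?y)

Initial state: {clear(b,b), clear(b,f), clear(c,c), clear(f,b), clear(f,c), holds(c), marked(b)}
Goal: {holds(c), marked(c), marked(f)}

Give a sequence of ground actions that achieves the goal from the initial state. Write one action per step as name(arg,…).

1. swap(f,b)  →  {clear(b,b), clear(b,f), clear(c,c), clear(f,c), holds(c), marked(b), marked(f)}
2. free(f,c)  →  {clear(b,b), clear(b,f), clear(c,f), clear(f,c), holds(c), marked(b), marked(f)}
3. swap(c,f)  →  {clear(b,b), clear(b,f), clear(f,c), holds(c), marked(b), marked(c), marked(f)}

swap(f,b); free(f,c); swap(c,f)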